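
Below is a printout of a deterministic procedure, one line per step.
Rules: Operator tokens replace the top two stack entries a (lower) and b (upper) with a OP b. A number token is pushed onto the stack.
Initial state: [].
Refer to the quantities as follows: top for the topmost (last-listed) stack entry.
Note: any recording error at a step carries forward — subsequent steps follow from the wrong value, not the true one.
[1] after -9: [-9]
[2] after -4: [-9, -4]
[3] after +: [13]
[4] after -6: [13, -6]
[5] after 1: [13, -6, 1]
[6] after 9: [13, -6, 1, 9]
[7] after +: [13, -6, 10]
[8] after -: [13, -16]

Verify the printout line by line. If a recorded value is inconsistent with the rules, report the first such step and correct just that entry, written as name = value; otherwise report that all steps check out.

Recomputing the run from the initial state:
step 1: [-9]
step 2: [-9, -4]
step 3: [-13]
step 4: [-13, -6]
step 5: [-13, -6, 1]
step 6: [-13, -6, 1, 9]
step 7: [-13, -6, 10]
step 8: [-13, -16]
The first disagreement with the printout is at step 3, where the value should be top = -13.

step 3, top = -13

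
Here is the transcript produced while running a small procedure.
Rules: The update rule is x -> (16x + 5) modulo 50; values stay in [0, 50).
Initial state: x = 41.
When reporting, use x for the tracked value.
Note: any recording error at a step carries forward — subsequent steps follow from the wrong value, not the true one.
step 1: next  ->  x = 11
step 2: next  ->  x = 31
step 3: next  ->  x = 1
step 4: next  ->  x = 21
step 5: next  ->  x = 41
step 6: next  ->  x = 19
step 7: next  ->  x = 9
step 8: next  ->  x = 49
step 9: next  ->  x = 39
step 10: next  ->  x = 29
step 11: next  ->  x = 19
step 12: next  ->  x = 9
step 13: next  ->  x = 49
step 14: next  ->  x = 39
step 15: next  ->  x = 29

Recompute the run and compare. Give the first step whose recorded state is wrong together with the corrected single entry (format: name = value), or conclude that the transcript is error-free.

1. x = (16*41 + 5) mod 50 = 11 (verified)
2. x = (16*11 + 5) mod 50 = 31 (confirmed correct)
3. x = (16*31 + 5) mod 50 = 1 (agrees with the transcript)
4. x = (16*1 + 5) mod 50 = 21 (exactly as logged)
5. x = (16*21 + 5) mod 50 = 41 (confirmed correct)
6. x = (16*41 + 5) mod 50 = 11 (the entry is off here)
The audit stops at step 6: the recorded entry is wrong and should be x = 11.

step 6, x = 11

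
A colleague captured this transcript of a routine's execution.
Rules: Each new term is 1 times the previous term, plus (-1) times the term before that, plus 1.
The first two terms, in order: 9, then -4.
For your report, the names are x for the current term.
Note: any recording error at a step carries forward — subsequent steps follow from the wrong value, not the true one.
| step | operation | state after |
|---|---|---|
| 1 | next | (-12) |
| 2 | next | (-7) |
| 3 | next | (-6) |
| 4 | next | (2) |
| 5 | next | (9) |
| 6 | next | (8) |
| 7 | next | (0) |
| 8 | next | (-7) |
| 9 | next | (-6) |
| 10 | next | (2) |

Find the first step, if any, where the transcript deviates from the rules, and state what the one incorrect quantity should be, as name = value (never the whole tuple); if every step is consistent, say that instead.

step 3, x = 6

Recomputing the run from the initial state:
step 1: x = -12
step 2: x = -7
step 3: x = 6
step 4: x = 14
step 5: x = 9
step 6: x = -4
step 7: x = -12
step 8: x = -7
step 9: x = 6
step 10: x = 14
The first disagreement with the transcript is at step 3, where the value should be x = 6.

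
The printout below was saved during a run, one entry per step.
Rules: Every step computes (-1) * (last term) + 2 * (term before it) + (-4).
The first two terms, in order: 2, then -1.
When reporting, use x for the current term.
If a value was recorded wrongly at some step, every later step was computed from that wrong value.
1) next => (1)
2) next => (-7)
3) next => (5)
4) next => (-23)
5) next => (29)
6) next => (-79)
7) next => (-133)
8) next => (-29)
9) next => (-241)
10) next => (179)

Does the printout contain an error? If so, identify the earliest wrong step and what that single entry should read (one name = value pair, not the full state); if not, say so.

step 7, x = 133

Recomputing the run from the initial state:
step 1: x = 1
step 2: x = -7
step 3: x = 5
step 4: x = -23
step 5: x = 29
step 6: x = -79
step 7: x = 133
step 8: x = -295
step 9: x = 557
step 10: x = -1151
The first disagreement with the printout is at step 7, where the value should be x = 133.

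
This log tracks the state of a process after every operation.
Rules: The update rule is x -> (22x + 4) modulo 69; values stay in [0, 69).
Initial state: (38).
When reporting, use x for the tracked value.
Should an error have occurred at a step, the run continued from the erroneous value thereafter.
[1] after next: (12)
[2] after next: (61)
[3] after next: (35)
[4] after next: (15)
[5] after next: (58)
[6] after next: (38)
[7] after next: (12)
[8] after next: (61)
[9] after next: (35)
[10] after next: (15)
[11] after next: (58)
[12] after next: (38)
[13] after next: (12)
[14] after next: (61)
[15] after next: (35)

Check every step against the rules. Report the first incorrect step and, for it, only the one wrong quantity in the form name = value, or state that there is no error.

no error

Recomputing the run from the initial state:
step 1: x = 12
step 2: x = 61
step 3: x = 35
step 4: x = 15
step 5: x = 58
step 6: x = 38
step 7: x = 12
step 8: x = 61
step 9: x = 35
step 10: x = 15
step 11: x = 58
step 12: x = 38
step 13: x = 12
step 14: x = 61
step 15: x = 35
This matches the log at every step.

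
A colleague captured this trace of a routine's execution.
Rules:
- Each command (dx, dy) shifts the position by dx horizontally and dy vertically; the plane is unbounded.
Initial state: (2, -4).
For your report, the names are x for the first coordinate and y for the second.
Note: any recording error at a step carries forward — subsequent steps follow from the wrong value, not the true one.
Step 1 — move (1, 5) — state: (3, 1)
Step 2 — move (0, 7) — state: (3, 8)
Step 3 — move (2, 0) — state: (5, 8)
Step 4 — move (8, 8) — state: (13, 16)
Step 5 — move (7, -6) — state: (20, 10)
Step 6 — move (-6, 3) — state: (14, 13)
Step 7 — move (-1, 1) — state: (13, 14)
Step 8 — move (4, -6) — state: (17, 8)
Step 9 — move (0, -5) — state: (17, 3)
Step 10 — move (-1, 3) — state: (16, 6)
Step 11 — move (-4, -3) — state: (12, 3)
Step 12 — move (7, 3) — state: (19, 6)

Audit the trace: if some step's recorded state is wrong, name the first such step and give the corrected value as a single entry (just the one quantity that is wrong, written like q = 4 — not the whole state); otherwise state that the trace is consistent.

no error

step 1: x = 2 + (1) = 3, y = -4 + (5) = 1 -> verified
step 2: x = 3 + (0) = 3, y = 1 + (7) = 8 -> verified
step 3: x = 3 + (2) = 5, y = 8 + (0) = 8 -> matches
step 4: x = 5 + (8) = 13, y = 8 + (8) = 16 -> consistent with the trace
step 5: x = 13 + (7) = 20, y = 16 + (-6) = 10 -> agrees with the trace
step 6: x = 20 + (-6) = 14, y = 10 + (3) = 13 -> agrees with the trace
step 7: x = 14 + (-1) = 13, y = 13 + (1) = 14 -> same as recorded
step 8: x = 13 + (4) = 17, y = 14 + (-6) = 8 -> checks out
step 9: x = 17 + (0) = 17, y = 8 + (-5) = 3 -> same as recorded
step 10: x = 17 + (-1) = 16, y = 3 + (3) = 6 -> verified
step 11: x = 16 + (-4) = 12, y = 6 + (-3) = 3 -> same as recorded
step 12: x = 12 + (7) = 19, y = 3 + (3) = 6 -> no discrepancy
No step deviates from the rules.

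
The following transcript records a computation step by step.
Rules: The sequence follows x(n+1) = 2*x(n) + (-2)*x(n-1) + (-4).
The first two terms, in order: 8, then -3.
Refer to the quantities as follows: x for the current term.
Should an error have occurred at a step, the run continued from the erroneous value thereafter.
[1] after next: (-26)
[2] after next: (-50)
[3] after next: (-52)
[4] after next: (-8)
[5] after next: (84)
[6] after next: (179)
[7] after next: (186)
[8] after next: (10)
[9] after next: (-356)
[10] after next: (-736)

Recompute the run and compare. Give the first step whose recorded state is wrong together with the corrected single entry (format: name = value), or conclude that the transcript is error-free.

Step 1: x = 2*(-3) + (-2)*(8) + (-4) = -26 — in agreement.
Step 2: x = 2*(-26) + (-2)*(-3) + (-4) = -50 — agrees with the transcript.
Step 3: x = 2*(-50) + (-2)*(-26) + (-4) = -52 — verified.
Step 4: x = 2*(-52) + (-2)*(-50) + (-4) = -8 — consistent with the transcript.
Step 5: x = 2*(-8) + (-2)*(-52) + (-4) = 84 — matches.
Step 6: x = 2*(84) + (-2)*(-8) + (-4) = 180 — the recorded entry deviates here.
That makes step 6 the first incorrect line — x = 180 is what it should show.

step 6, x = 180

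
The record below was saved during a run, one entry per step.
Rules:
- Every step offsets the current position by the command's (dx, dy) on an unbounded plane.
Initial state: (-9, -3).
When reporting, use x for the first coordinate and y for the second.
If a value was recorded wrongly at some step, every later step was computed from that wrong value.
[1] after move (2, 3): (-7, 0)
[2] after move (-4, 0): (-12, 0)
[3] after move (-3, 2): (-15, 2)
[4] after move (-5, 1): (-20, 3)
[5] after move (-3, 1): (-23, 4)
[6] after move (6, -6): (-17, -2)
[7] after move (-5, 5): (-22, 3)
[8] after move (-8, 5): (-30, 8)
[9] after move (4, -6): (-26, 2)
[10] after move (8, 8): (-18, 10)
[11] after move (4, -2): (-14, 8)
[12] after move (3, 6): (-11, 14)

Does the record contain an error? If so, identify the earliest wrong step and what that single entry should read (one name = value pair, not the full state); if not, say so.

step 1: x = -9 + (2) = -7, y = -3 + (3) = 0 -> agrees with the record
step 2: x = -7 + (-4) = -11, y = 0 + (0) = 0 -> not what was recorded
Conclusion: step 2 carries the first error; the entry should be x = -11.

step 2, x = -11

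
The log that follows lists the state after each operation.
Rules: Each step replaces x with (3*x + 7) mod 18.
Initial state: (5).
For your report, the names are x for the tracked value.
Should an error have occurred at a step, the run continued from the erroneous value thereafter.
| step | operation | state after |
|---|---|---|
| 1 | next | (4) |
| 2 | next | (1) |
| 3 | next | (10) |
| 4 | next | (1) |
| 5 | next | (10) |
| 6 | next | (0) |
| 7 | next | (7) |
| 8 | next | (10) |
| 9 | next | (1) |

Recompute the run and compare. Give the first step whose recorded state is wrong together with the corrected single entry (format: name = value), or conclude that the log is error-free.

step 6, x = 1

Step 1: x = (3*5 + 7) mod 18 = 4 — no discrepancy.
Step 2: x = (3*4 + 7) mod 18 = 1 — exactly as logged.
Step 3: x = (3*1 + 7) mod 18 = 10 — exactly as logged.
Step 4: x = (3*10 + 7) mod 18 = 1 — agrees with the log.
Step 5: x = (3*1 + 7) mod 18 = 10 — same as recorded.
Step 6: x = (3*10 + 7) mod 18 = 1 — the entry is off here.
So the first discrepancy is step 6, where the right value is x = 1.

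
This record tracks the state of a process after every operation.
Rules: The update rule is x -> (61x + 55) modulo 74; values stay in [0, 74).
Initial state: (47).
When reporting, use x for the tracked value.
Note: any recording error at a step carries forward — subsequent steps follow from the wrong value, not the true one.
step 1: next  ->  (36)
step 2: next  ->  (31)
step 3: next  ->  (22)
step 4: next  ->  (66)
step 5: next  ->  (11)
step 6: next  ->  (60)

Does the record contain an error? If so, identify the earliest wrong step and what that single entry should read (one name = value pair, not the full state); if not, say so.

step 4, x = 65

step 1: x = (61*47 + 55) mod 74 = 36 -> in agreement
step 2: x = (61*36 + 55) mod 74 = 31 -> in agreement
step 3: x = (61*31 + 55) mod 74 = 22 -> verified
step 4: x = (61*22 + 55) mod 74 = 65 -> not what was recorded
The earliest wrong entry is at step 4: it should read x = 65.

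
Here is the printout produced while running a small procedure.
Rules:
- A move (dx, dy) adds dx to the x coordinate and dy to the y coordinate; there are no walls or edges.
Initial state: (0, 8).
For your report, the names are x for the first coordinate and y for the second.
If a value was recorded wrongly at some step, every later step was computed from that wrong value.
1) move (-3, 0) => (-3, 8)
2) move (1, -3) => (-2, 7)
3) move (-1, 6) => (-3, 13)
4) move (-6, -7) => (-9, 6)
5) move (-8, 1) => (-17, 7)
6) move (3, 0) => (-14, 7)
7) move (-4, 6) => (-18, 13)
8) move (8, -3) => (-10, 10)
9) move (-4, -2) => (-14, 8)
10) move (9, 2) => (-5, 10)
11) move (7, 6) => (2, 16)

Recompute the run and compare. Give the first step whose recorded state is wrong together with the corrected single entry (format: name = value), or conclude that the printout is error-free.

Step 1: x = 0 + (-3) = -3, y = 8 + (0) = 8 — agrees with the printout.
Step 2: x = -3 + (1) = -2, y = 8 + (-3) = 5 — first mismatch against the printout.
First incorrect step: 2; the correct value is y = 5.

step 2, y = 5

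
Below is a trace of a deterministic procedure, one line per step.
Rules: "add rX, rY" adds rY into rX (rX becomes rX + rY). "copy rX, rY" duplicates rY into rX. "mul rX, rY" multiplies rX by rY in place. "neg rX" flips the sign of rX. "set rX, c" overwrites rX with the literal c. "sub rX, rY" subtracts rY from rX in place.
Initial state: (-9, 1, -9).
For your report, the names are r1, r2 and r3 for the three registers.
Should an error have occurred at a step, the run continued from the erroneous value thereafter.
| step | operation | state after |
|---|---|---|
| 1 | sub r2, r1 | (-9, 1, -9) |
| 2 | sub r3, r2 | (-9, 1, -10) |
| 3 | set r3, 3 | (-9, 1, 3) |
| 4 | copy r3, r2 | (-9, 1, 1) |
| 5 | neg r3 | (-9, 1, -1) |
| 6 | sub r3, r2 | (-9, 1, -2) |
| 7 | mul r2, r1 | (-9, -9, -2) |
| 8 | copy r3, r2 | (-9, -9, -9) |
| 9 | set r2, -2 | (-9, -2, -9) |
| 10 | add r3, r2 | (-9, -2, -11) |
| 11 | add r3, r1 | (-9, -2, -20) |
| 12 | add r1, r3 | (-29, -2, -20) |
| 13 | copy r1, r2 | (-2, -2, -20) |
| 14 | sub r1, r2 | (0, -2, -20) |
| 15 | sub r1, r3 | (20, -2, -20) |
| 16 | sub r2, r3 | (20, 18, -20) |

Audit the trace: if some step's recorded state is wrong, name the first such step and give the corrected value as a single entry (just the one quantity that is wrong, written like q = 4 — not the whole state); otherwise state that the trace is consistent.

step 1, r2 = 10

Recomputing the run from the initial state:
step 1: r1 = -9, r2 = 10, r3 = -9
step 2: r1 = -9, r2 = 10, r3 = -19
step 3: r1 = -9, r2 = 10, r3 = 3
step 4: r1 = -9, r2 = 10, r3 = 10
step 5: r1 = -9, r2 = 10, r3 = -10
step 6: r1 = -9, r2 = 10, r3 = -20
step 7: r1 = -9, r2 = -90, r3 = -20
step 8: r1 = -9, r2 = -90, r3 = -90
step 9: r1 = -9, r2 = -2, r3 = -90
step 10: r1 = -9, r2 = -2, r3 = -92
step 11: r1 = -9, r2 = -2, r3 = -101
step 12: r1 = -110, r2 = -2, r3 = -101
step 13: r1 = -2, r2 = -2, r3 = -101
step 14: r1 = 0, r2 = -2, r3 = -101
step 15: r1 = 101, r2 = -2, r3 = -101
step 16: r1 = 101, r2 = 99, r3 = -101
The first disagreement with the trace is at step 1, where the value should be r2 = 10.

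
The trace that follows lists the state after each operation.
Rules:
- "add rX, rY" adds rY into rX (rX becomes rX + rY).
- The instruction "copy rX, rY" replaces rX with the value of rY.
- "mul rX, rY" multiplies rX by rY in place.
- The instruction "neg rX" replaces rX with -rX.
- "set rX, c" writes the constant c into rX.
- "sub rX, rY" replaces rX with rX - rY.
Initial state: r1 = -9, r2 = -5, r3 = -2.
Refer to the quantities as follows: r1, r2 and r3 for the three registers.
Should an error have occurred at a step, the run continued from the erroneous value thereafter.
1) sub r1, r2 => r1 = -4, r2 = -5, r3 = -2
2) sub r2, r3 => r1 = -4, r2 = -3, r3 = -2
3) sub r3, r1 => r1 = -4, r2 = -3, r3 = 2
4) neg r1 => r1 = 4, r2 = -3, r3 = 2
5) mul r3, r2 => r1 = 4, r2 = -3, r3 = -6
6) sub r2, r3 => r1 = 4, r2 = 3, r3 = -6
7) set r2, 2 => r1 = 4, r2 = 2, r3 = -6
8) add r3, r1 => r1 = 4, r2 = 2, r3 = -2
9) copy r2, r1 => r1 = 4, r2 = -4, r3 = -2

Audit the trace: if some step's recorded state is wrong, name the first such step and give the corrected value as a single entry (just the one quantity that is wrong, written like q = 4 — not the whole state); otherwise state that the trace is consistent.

1. r1 = -9 - -5 = -4 (exactly as logged)
2. r2 = -5 - -2 = -3 (agrees with the trace)
3. r3 = -2 - -4 = 2 (in agreement)
4. r1 = -(-4) = 4 (agrees with the trace)
5. r3 = 2 * -3 = -6 (consistent with the trace)
6. r2 = -3 - -6 = 3 (checks out)
7. r2 = 2 (checks out)
8. r3 = -6 + 4 = -2 (verified)
9. r2 = 4 (the entry is off here)
Conclusion: step 9 carries the first error; the entry should be r2 = 4.

step 9, r2 = 4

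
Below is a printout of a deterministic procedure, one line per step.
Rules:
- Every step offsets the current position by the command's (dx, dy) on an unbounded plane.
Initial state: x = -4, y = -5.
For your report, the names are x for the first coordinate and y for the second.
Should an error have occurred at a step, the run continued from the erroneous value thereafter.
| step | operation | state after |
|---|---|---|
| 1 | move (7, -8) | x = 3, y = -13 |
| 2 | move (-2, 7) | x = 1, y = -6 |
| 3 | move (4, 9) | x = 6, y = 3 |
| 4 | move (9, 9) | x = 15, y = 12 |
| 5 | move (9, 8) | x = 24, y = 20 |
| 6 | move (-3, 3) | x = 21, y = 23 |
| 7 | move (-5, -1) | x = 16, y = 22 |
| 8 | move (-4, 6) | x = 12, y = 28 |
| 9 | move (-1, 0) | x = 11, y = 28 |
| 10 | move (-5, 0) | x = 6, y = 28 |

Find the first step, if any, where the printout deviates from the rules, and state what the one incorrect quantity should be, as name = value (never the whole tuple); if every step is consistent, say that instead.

Recomputing the run from the initial state:
step 1: x = 3, y = -13
step 2: x = 1, y = -6
step 3: x = 5, y = 3
step 4: x = 14, y = 12
step 5: x = 23, y = 20
step 6: x = 20, y = 23
step 7: x = 15, y = 22
step 8: x = 11, y = 28
step 9: x = 10, y = 28
step 10: x = 5, y = 28
The first disagreement with the printout is at step 3, where the value should be x = 5.

step 3, x = 5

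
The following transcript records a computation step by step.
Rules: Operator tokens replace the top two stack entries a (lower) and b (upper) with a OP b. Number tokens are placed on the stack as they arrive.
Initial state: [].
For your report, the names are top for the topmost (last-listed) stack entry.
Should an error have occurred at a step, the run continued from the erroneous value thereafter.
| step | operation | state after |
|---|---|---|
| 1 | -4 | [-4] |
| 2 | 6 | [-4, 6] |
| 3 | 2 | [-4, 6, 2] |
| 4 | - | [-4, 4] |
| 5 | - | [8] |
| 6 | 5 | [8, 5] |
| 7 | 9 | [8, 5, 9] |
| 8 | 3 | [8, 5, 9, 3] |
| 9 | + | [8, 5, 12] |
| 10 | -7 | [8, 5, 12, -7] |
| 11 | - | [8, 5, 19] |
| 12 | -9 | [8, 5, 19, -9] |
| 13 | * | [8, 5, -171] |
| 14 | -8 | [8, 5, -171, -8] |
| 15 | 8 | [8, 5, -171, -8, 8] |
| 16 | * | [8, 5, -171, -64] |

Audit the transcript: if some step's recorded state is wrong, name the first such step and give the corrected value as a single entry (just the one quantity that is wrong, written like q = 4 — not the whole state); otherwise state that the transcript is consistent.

step 5, top = -8

Recomputing the run from the initial state:
step 1: [-4]
step 2: [-4, 6]
step 3: [-4, 6, 2]
step 4: [-4, 4]
step 5: [-8]
step 6: [-8, 5]
step 7: [-8, 5, 9]
step 8: [-8, 5, 9, 3]
step 9: [-8, 5, 12]
step 10: [-8, 5, 12, -7]
step 11: [-8, 5, 19]
step 12: [-8, 5, 19, -9]
step 13: [-8, 5, -171]
step 14: [-8, 5, -171, -8]
step 15: [-8, 5, -171, -8, 8]
step 16: [-8, 5, -171, -64]
The first disagreement with the transcript is at step 5, where the value should be top = -8.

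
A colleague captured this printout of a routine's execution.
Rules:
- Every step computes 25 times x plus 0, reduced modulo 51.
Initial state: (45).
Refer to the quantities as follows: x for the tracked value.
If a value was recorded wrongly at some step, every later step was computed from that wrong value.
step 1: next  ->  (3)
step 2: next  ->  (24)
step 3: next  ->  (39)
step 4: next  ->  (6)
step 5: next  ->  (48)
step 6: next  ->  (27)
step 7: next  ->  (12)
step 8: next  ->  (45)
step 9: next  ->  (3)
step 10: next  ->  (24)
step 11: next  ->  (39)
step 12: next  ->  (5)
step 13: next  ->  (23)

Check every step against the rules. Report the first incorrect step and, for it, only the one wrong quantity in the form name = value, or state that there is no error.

step 12, x = 6

Recomputing the run from the initial state:
step 1: x = 3
step 2: x = 24
step 3: x = 39
step 4: x = 6
step 5: x = 48
step 6: x = 27
step 7: x = 12
step 8: x = 45
step 9: x = 3
step 10: x = 24
step 11: x = 39
step 12: x = 6
step 13: x = 48
The first disagreement with the printout is at step 12, where the value should be x = 6.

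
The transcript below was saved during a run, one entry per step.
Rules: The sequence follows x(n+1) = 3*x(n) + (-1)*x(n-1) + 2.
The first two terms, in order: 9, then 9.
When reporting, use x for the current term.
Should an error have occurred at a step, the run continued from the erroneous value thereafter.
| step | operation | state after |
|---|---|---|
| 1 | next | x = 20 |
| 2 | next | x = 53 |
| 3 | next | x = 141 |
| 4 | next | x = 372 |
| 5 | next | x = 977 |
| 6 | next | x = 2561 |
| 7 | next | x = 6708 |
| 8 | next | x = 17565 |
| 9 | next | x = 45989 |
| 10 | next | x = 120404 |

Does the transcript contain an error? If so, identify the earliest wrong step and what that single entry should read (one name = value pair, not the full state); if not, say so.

Recomputing the run from the initial state:
step 1: x = 20
step 2: x = 53
step 3: x = 141
step 4: x = 372
step 5: x = 977
step 6: x = 2561
step 7: x = 6708
step 8: x = 17565
step 9: x = 45989
step 10: x = 120404
This matches the transcript at every step.

no error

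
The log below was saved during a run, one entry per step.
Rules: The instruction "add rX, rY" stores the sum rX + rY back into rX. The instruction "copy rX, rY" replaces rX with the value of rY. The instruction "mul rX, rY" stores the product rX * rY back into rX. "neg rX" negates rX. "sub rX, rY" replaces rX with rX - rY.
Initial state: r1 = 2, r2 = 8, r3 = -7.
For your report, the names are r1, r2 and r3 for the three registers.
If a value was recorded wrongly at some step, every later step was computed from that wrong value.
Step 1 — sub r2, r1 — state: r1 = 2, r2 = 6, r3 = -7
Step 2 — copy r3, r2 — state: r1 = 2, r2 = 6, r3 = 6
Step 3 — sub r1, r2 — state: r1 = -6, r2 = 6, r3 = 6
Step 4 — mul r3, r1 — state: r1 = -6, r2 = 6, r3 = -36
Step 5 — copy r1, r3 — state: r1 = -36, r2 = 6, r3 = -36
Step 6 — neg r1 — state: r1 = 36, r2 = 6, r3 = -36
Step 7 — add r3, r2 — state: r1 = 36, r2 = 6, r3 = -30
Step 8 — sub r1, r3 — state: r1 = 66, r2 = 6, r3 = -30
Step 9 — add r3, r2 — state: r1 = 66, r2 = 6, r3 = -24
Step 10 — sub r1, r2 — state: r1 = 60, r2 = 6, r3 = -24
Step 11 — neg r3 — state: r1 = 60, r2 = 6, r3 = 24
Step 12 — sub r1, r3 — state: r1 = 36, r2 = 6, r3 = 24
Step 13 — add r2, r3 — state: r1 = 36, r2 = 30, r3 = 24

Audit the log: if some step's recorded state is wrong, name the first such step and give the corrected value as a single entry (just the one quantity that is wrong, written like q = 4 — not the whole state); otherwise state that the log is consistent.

step 3, r1 = -4

step 1: r2 = 8 - 2 = 6 -> agrees with the log
step 2: r3 = 6 -> in agreement
step 3: r1 = 2 - 6 = -4 -> the log has a different value
First incorrect step: 3; the correct value is r1 = -4.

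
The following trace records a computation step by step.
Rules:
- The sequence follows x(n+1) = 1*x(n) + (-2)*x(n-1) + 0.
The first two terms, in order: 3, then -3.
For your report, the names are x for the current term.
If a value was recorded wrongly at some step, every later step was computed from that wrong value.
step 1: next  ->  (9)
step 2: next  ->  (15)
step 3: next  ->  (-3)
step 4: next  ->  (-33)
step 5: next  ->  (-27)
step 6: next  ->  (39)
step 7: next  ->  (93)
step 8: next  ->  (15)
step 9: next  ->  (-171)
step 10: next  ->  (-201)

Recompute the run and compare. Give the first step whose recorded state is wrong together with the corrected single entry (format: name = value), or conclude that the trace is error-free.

step 1, x = -9

1. x = 1*(-3) + (-2)*(3) + (0) = -9 (not what was recorded)
The earliest wrong entry is at step 1: it should read x = -9.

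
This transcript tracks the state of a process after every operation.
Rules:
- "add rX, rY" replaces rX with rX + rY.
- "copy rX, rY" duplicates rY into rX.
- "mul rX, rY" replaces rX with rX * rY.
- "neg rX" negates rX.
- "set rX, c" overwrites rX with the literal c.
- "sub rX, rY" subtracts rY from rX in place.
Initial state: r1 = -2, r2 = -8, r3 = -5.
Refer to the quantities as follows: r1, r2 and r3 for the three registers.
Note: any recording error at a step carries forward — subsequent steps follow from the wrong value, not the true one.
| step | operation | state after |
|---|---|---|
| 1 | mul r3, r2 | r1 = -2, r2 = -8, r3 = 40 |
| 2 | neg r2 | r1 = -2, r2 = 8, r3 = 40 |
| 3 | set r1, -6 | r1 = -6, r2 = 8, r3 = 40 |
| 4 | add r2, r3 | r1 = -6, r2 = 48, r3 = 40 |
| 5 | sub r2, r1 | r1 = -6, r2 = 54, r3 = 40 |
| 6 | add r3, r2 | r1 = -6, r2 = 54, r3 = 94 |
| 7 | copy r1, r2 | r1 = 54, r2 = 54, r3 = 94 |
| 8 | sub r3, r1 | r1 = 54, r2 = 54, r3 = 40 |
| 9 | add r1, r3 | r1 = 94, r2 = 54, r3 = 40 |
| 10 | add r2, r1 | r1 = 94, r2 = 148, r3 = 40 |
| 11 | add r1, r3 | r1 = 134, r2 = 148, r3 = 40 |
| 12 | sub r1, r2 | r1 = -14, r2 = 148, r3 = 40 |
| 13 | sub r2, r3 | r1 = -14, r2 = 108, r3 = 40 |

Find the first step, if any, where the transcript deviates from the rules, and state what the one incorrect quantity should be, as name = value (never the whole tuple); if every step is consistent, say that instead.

step 1: r3 = -5 * -8 = 40 -> verified
step 2: r2 = -(-8) = 8 -> in agreement
step 3: r1 = -6 -> same as recorded
step 4: r2 = 8 + 40 = 48 -> matches
step 5: r2 = 48 - -6 = 54 -> confirmed correct
step 6: r3 = 40 + 54 = 94 -> consistent with the transcript
step 7: r1 = 54 -> exactly as logged
step 8: r3 = 94 - 54 = 40 -> agrees with the transcript
step 9: r1 = 54 + 40 = 94 -> in agreement
step 10: r2 = 54 + 94 = 148 -> consistent with the transcript
step 11: r1 = 94 + 40 = 134 -> no discrepancy
step 12: r1 = 134 - 148 = -14 -> in agreement
step 13: r2 = 148 - 40 = 108 -> checks out
The whole run recomputes cleanly — no discrepancies.

no error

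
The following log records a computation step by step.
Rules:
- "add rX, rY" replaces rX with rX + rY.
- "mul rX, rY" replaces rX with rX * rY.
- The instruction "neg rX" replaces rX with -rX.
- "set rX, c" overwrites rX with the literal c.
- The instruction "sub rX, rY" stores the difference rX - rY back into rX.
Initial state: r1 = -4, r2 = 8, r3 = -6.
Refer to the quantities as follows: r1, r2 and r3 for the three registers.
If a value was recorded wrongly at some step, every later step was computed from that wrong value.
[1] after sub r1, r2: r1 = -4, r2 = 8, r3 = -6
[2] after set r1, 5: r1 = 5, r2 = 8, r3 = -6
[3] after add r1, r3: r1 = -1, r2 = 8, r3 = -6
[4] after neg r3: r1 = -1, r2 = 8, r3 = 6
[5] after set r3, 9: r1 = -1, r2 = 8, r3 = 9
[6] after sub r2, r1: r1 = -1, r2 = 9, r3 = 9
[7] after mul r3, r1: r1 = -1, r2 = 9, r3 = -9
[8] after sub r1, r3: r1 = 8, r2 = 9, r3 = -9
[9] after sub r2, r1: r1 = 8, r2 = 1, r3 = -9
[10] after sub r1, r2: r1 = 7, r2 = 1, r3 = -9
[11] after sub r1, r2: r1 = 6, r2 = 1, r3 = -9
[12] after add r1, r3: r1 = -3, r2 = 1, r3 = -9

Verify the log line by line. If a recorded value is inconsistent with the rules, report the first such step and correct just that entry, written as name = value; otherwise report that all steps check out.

Step 1: r1 = -4 - 8 = -12 — the recorded entry deviates here.
The audit stops at step 1: the recorded entry is wrong and should be r1 = -12.

step 1, r1 = -12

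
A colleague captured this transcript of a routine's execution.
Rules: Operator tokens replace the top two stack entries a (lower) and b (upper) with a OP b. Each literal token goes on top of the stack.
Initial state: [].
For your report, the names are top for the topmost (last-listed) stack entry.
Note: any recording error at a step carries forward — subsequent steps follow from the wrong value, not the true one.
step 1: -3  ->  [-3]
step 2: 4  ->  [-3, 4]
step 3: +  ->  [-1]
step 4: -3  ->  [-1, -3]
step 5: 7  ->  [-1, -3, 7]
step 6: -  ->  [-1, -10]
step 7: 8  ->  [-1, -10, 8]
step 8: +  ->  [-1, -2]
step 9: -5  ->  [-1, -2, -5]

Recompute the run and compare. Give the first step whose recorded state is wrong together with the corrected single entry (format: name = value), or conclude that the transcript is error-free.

step 3, top = 1

step 1: push -3: top = -3 -> matches
step 2: push 4: top = 4 -> no discrepancy
step 3: -3 + 4 = 1 -> not what was recorded
Step 3 is the first one off; corrected, top = 1.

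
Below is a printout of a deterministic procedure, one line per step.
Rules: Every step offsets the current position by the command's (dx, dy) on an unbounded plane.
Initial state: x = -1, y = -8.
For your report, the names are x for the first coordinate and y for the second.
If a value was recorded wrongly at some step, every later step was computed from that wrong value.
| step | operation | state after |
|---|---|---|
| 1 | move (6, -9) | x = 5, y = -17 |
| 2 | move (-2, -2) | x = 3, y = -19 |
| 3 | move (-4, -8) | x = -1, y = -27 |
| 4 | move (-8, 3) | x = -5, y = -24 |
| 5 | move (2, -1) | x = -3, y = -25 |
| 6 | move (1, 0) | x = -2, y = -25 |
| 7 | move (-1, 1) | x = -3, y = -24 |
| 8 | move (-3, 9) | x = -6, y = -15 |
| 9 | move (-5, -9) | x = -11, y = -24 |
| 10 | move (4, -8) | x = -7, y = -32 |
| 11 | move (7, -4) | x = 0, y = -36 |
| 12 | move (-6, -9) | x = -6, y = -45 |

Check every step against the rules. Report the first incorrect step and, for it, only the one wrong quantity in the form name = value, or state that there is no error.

1. x = -1 + (6) = 5, y = -8 + (-9) = -17 (confirmed correct)
2. x = 5 + (-2) = 3, y = -17 + (-2) = -19 (agrees with the printout)
3. x = 3 + (-4) = -1, y = -19 + (-8) = -27 (confirmed correct)
4. x = -1 + (-8) = -9, y = -27 + (3) = -24 (a discrepancy with the printout)
So the first discrepancy is step 4, where the right value is x = -9.

step 4, x = -9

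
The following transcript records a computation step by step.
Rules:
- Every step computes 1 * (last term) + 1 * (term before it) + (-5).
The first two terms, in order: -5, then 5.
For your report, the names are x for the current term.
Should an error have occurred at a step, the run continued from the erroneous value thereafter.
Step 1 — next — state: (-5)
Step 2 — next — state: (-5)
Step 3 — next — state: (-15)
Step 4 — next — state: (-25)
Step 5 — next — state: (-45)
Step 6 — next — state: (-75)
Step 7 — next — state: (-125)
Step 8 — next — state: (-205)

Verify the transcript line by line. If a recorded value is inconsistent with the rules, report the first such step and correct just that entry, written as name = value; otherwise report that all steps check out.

no error

1. x = 1*(5) + (1)*(-5) + (-5) = -5 (confirmed correct)
2. x = 1*(-5) + (1)*(5) + (-5) = -5 (matches)
3. x = 1*(-5) + (1)*(-5) + (-5) = -15 (checks out)
4. x = 1*(-15) + (1)*(-5) + (-5) = -25 (checks out)
5. x = 1*(-25) + (1)*(-15) + (-5) = -45 (confirmed correct)
6. x = 1*(-45) + (1)*(-25) + (-5) = -75 (matches)
7. x = 1*(-75) + (1)*(-45) + (-5) = -125 (consistent with the transcript)
8. x = 1*(-125) + (1)*(-75) + (-5) = -205 (matches)
The whole run recomputes cleanly — no discrepancies.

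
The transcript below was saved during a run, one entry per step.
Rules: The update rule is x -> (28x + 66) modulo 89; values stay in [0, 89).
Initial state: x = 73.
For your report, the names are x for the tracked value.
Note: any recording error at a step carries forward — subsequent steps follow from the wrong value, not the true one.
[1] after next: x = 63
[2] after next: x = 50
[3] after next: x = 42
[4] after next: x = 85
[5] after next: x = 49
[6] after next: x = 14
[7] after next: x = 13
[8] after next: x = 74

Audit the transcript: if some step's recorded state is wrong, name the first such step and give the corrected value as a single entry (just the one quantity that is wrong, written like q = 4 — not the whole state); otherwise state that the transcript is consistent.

step 5, x = 43

Recomputing the run from the initial state:
step 1: x = 63
step 2: x = 50
step 3: x = 42
step 4: x = 85
step 5: x = 43
step 6: x = 24
step 7: x = 26
step 8: x = 82
The first disagreement with the transcript is at step 5, where the value should be x = 43.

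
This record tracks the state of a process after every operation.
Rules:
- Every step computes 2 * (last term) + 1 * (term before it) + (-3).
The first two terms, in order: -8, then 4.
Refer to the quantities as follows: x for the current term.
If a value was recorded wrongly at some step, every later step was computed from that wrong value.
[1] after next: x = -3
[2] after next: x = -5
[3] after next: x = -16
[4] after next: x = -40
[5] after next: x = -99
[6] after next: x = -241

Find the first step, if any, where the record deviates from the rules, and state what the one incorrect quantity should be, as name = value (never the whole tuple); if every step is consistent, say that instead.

no error

1. x = 2*(4) + (1)*(-8) + (-3) = -3 (same as recorded)
2. x = 2*(-3) + (1)*(4) + (-3) = -5 (confirmed correct)
3. x = 2*(-5) + (1)*(-3) + (-3) = -16 (confirmed correct)
4. x = 2*(-16) + (1)*(-5) + (-3) = -40 (verified)
5. x = 2*(-40) + (1)*(-16) + (-3) = -99 (no discrepancy)
6. x = 2*(-99) + (1)*(-40) + (-3) = -241 (agrees with the record)
Each recorded entry agrees with the recomputation.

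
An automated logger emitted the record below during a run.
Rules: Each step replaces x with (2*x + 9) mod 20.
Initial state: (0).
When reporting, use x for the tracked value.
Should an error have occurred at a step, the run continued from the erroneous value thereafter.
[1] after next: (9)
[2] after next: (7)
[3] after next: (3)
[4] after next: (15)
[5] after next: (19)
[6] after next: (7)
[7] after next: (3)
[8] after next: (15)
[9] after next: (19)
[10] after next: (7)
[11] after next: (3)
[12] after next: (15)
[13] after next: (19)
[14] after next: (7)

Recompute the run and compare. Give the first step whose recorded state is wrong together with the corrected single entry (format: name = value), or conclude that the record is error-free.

no error

1. x = (2*0 + 9) mod 20 = 9 (same as recorded)
2. x = (2*9 + 9) mod 20 = 7 (verified)
3. x = (2*7 + 9) mod 20 = 3 (consistent with the record)
4. x = (2*3 + 9) mod 20 = 15 (same as recorded)
5. x = (2*15 + 9) mod 20 = 19 (no discrepancy)
6. x = (2*19 + 9) mod 20 = 7 (in agreement)
7. x = (2*7 + 9) mod 20 = 3 (same as recorded)
8. x = (2*3 + 9) mod 20 = 15 (checks out)
9. x = (2*15 + 9) mod 20 = 19 (verified)
10. x = (2*19 + 9) mod 20 = 7 (same as recorded)
11. x = (2*7 + 9) mod 20 = 3 (no discrepancy)
12. x = (2*3 + 9) mod 20 = 15 (exactly as logged)
13. x = (2*15 + 9) mod 20 = 19 (consistent with the record)
14. x = (2*19 + 9) mod 20 = 7 (no discrepancy)
The whole run recomputes cleanly — no discrepancies.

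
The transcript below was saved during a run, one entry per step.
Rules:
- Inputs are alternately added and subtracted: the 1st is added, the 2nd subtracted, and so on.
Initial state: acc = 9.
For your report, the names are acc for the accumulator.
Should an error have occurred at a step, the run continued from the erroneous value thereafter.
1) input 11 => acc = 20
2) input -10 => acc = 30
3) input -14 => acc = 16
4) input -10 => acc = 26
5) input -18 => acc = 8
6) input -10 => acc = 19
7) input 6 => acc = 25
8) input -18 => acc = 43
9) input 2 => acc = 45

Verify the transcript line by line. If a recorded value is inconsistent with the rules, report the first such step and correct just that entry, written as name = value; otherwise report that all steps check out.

Recomputing the run from the initial state:
step 1: acc = 20
step 2: acc = 30
step 3: acc = 16
step 4: acc = 26
step 5: acc = 8
step 6: acc = 18
step 7: acc = 24
step 8: acc = 42
step 9: acc = 44
The first disagreement with the transcript is at step 6, where the value should be acc = 18.

step 6, acc = 18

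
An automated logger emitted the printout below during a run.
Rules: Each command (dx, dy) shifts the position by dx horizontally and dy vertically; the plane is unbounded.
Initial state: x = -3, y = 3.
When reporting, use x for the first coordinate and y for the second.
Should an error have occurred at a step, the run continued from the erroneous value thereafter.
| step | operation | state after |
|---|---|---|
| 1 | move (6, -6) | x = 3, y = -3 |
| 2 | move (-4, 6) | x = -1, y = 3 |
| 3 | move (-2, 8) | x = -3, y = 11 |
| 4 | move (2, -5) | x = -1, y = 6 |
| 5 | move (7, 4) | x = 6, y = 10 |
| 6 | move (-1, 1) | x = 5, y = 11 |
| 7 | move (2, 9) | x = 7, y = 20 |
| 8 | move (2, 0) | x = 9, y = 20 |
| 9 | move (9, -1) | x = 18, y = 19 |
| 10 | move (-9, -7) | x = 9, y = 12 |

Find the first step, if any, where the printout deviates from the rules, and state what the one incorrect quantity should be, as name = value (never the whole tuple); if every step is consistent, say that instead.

Recomputing the run from the initial state:
step 1: x = 3, y = -3
step 2: x = -1, y = 3
step 3: x = -3, y = 11
step 4: x = -1, y = 6
step 5: x = 6, y = 10
step 6: x = 5, y = 11
step 7: x = 7, y = 20
step 8: x = 9, y = 20
step 9: x = 18, y = 19
step 10: x = 9, y = 12
This matches the printout at every step.

no error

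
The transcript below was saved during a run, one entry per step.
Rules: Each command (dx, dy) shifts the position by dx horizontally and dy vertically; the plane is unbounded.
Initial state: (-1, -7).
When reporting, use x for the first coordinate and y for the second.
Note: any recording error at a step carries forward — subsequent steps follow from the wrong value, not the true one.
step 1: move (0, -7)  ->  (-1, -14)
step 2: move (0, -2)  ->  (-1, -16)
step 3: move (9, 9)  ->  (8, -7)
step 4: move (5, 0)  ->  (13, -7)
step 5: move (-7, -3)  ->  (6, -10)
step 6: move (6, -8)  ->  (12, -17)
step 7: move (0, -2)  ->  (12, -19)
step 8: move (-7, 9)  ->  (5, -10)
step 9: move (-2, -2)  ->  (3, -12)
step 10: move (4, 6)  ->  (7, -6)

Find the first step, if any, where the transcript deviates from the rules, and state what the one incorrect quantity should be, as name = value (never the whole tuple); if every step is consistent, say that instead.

step 6, y = -18

Step 1: x = -1 + (0) = -1, y = -7 + (-7) = -14 — same as recorded.
Step 2: x = -1 + (0) = -1, y = -14 + (-2) = -16 — checks out.
Step 3: x = -1 + (9) = 8, y = -16 + (9) = -7 — no discrepancy.
Step 4: x = 8 + (5) = 13, y = -7 + (0) = -7 — verified.
Step 5: x = 13 + (-7) = 6, y = -7 + (-3) = -10 — exactly as logged.
Step 6: x = 6 + (6) = 12, y = -10 + (-8) = -18 — this is not what the transcript shows.
The audit stops at step 6: the recorded entry is wrong and should be y = -18.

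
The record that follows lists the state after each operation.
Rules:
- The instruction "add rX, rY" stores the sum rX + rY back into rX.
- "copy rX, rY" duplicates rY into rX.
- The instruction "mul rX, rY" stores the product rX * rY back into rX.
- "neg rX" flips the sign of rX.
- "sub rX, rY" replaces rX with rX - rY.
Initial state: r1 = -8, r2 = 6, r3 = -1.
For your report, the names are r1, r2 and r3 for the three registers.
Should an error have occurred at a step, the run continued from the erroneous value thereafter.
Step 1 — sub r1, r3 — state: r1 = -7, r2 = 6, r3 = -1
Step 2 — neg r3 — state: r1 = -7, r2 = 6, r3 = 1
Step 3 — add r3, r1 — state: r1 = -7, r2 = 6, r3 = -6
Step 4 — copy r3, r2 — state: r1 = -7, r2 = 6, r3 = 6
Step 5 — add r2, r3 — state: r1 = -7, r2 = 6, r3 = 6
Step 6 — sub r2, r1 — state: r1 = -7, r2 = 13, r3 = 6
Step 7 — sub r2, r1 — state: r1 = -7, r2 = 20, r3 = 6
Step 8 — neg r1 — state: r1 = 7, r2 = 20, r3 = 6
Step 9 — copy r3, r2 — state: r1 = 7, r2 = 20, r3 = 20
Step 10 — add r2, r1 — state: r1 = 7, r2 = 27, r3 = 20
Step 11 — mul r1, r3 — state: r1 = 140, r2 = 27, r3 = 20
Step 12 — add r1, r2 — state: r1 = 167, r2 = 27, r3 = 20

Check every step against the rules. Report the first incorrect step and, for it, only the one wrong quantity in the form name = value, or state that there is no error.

1. r1 = -8 - -1 = -7 (verified)
2. r3 = -(-1) = 1 (agrees with the record)
3. r3 = 1 + -7 = -6 (agrees with the record)
4. r3 = 6 (agrees with the record)
5. r2 = 6 + 6 = 12 (this is not what the record shows)
Conclusion: step 5 carries the first error; the entry should be r2 = 12.

step 5, r2 = 12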